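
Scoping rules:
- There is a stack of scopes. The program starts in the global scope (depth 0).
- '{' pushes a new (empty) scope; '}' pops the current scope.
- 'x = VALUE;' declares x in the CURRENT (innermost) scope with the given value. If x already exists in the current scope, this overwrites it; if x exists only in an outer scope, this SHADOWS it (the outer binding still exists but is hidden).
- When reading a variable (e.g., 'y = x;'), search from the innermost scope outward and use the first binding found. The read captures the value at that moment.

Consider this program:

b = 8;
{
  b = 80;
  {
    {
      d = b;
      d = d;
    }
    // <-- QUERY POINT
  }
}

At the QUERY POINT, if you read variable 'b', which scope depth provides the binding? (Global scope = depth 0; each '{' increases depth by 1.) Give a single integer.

Answer: 1

Derivation:
Step 1: declare b=8 at depth 0
Step 2: enter scope (depth=1)
Step 3: declare b=80 at depth 1
Step 4: enter scope (depth=2)
Step 5: enter scope (depth=3)
Step 6: declare d=(read b)=80 at depth 3
Step 7: declare d=(read d)=80 at depth 3
Step 8: exit scope (depth=2)
Visible at query point: b=80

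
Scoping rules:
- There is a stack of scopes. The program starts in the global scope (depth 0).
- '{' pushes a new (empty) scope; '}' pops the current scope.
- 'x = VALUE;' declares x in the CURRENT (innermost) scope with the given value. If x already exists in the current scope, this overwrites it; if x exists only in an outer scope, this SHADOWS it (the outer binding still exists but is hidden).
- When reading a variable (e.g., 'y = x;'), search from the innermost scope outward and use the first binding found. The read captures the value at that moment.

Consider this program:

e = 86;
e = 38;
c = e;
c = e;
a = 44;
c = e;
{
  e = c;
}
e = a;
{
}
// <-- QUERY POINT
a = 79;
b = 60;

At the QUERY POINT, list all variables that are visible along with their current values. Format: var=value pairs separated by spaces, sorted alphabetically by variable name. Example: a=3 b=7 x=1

Step 1: declare e=86 at depth 0
Step 2: declare e=38 at depth 0
Step 3: declare c=(read e)=38 at depth 0
Step 4: declare c=(read e)=38 at depth 0
Step 5: declare a=44 at depth 0
Step 6: declare c=(read e)=38 at depth 0
Step 7: enter scope (depth=1)
Step 8: declare e=(read c)=38 at depth 1
Step 9: exit scope (depth=0)
Step 10: declare e=(read a)=44 at depth 0
Step 11: enter scope (depth=1)
Step 12: exit scope (depth=0)
Visible at query point: a=44 c=38 e=44

Answer: a=44 c=38 e=44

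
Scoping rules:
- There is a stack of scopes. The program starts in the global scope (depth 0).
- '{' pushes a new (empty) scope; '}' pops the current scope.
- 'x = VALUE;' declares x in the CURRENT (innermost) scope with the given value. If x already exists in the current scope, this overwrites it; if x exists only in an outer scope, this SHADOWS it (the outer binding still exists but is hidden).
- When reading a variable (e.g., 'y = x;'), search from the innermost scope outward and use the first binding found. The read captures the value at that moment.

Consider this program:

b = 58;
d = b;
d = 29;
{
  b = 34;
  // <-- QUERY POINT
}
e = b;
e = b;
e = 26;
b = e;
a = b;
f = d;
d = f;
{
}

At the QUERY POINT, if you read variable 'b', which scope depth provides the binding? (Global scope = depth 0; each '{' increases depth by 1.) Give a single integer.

Answer: 1

Derivation:
Step 1: declare b=58 at depth 0
Step 2: declare d=(read b)=58 at depth 0
Step 3: declare d=29 at depth 0
Step 4: enter scope (depth=1)
Step 5: declare b=34 at depth 1
Visible at query point: b=34 d=29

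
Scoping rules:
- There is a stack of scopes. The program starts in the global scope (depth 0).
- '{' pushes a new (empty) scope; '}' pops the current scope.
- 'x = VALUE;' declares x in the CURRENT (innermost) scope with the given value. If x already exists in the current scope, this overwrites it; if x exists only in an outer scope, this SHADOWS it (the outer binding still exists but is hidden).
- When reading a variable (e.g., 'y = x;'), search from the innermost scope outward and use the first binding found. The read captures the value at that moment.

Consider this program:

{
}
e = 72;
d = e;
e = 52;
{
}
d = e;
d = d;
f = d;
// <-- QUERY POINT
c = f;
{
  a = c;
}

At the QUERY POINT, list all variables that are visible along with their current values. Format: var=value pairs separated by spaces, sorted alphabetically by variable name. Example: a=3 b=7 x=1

Answer: d=52 e=52 f=52

Derivation:
Step 1: enter scope (depth=1)
Step 2: exit scope (depth=0)
Step 3: declare e=72 at depth 0
Step 4: declare d=(read e)=72 at depth 0
Step 5: declare e=52 at depth 0
Step 6: enter scope (depth=1)
Step 7: exit scope (depth=0)
Step 8: declare d=(read e)=52 at depth 0
Step 9: declare d=(read d)=52 at depth 0
Step 10: declare f=(read d)=52 at depth 0
Visible at query point: d=52 e=52 f=52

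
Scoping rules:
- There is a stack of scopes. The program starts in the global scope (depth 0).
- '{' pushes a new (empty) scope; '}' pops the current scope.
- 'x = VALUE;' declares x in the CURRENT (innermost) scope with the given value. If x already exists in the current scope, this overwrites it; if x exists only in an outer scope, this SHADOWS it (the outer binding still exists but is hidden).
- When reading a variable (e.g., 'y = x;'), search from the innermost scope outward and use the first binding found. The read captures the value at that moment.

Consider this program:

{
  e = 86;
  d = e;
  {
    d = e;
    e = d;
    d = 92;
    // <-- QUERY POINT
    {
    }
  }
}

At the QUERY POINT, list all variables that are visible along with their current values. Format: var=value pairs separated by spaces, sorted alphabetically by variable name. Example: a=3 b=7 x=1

Answer: d=92 e=86

Derivation:
Step 1: enter scope (depth=1)
Step 2: declare e=86 at depth 1
Step 3: declare d=(read e)=86 at depth 1
Step 4: enter scope (depth=2)
Step 5: declare d=(read e)=86 at depth 2
Step 6: declare e=(read d)=86 at depth 2
Step 7: declare d=92 at depth 2
Visible at query point: d=92 e=86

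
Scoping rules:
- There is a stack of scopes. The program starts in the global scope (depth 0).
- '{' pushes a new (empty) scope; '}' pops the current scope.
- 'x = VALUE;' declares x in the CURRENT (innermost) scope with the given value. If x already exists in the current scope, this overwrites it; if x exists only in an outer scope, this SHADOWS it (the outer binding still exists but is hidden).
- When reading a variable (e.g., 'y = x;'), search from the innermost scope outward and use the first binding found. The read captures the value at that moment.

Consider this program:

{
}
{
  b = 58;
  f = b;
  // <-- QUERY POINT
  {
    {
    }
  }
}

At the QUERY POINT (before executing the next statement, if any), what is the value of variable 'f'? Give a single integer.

Step 1: enter scope (depth=1)
Step 2: exit scope (depth=0)
Step 3: enter scope (depth=1)
Step 4: declare b=58 at depth 1
Step 5: declare f=(read b)=58 at depth 1
Visible at query point: b=58 f=58

Answer: 58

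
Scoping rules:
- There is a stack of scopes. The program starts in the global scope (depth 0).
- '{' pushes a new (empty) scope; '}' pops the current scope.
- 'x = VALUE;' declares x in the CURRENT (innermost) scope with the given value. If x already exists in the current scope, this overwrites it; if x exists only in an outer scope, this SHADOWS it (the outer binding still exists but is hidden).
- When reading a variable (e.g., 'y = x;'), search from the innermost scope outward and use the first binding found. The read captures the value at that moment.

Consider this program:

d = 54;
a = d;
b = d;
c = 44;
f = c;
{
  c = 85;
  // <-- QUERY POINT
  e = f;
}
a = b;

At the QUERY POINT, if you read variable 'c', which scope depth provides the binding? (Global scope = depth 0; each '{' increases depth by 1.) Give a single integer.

Answer: 1

Derivation:
Step 1: declare d=54 at depth 0
Step 2: declare a=(read d)=54 at depth 0
Step 3: declare b=(read d)=54 at depth 0
Step 4: declare c=44 at depth 0
Step 5: declare f=(read c)=44 at depth 0
Step 6: enter scope (depth=1)
Step 7: declare c=85 at depth 1
Visible at query point: a=54 b=54 c=85 d=54 f=44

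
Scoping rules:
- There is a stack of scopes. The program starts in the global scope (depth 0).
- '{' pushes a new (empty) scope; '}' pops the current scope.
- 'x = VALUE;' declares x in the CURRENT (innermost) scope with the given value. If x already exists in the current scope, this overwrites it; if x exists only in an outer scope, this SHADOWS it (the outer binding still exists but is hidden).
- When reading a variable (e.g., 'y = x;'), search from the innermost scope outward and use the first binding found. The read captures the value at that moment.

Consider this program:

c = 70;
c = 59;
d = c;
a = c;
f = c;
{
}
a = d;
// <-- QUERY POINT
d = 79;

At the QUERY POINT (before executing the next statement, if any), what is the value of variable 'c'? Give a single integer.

Answer: 59

Derivation:
Step 1: declare c=70 at depth 0
Step 2: declare c=59 at depth 0
Step 3: declare d=(read c)=59 at depth 0
Step 4: declare a=(read c)=59 at depth 0
Step 5: declare f=(read c)=59 at depth 0
Step 6: enter scope (depth=1)
Step 7: exit scope (depth=0)
Step 8: declare a=(read d)=59 at depth 0
Visible at query point: a=59 c=59 d=59 f=59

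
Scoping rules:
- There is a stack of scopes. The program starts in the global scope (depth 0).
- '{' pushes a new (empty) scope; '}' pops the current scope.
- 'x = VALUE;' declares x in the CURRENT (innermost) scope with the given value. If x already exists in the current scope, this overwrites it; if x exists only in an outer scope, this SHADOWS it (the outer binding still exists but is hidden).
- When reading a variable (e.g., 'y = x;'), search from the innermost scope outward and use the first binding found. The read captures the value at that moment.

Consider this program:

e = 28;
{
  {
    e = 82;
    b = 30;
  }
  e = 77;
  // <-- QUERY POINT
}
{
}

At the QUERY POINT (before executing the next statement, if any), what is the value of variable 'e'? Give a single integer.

Answer: 77

Derivation:
Step 1: declare e=28 at depth 0
Step 2: enter scope (depth=1)
Step 3: enter scope (depth=2)
Step 4: declare e=82 at depth 2
Step 5: declare b=30 at depth 2
Step 6: exit scope (depth=1)
Step 7: declare e=77 at depth 1
Visible at query point: e=77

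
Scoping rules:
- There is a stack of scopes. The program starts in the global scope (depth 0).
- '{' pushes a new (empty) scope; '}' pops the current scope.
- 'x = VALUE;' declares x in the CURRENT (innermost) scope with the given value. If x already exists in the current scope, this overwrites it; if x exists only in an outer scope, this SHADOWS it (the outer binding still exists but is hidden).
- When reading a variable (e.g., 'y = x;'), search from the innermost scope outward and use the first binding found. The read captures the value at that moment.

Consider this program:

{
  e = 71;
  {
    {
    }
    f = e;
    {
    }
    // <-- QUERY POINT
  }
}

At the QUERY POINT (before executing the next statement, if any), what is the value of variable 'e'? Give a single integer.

Step 1: enter scope (depth=1)
Step 2: declare e=71 at depth 1
Step 3: enter scope (depth=2)
Step 4: enter scope (depth=3)
Step 5: exit scope (depth=2)
Step 6: declare f=(read e)=71 at depth 2
Step 7: enter scope (depth=3)
Step 8: exit scope (depth=2)
Visible at query point: e=71 f=71

Answer: 71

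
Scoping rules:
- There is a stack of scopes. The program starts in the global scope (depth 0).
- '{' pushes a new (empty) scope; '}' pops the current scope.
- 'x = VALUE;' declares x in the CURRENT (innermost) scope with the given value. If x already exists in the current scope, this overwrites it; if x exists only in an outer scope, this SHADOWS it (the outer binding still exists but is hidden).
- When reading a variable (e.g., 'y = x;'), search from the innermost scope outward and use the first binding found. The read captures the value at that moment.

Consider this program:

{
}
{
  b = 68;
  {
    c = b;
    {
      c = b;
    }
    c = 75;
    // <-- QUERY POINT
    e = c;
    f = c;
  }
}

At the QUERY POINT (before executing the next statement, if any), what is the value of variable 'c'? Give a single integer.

Answer: 75

Derivation:
Step 1: enter scope (depth=1)
Step 2: exit scope (depth=0)
Step 3: enter scope (depth=1)
Step 4: declare b=68 at depth 1
Step 5: enter scope (depth=2)
Step 6: declare c=(read b)=68 at depth 2
Step 7: enter scope (depth=3)
Step 8: declare c=(read b)=68 at depth 3
Step 9: exit scope (depth=2)
Step 10: declare c=75 at depth 2
Visible at query point: b=68 c=75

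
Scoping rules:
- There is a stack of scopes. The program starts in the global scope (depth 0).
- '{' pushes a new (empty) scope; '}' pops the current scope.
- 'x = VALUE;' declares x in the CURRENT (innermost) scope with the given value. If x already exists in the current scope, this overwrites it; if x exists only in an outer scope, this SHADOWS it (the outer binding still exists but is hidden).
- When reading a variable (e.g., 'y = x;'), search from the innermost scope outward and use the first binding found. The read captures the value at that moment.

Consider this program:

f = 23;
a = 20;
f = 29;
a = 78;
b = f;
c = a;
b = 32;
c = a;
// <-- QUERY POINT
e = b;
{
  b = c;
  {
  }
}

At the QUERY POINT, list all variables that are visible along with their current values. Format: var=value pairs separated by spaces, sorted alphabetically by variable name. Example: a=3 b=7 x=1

Step 1: declare f=23 at depth 0
Step 2: declare a=20 at depth 0
Step 3: declare f=29 at depth 0
Step 4: declare a=78 at depth 0
Step 5: declare b=(read f)=29 at depth 0
Step 6: declare c=(read a)=78 at depth 0
Step 7: declare b=32 at depth 0
Step 8: declare c=(read a)=78 at depth 0
Visible at query point: a=78 b=32 c=78 f=29

Answer: a=78 b=32 c=78 f=29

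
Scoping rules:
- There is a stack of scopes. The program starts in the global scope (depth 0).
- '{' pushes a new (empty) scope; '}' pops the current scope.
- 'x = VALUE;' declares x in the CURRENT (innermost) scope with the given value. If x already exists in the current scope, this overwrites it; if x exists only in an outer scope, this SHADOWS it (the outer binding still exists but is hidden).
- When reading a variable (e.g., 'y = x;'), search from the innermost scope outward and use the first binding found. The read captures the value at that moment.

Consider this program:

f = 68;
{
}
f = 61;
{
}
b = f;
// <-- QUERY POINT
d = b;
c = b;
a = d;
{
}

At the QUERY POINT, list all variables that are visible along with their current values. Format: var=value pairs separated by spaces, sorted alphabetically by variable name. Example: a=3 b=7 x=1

Answer: b=61 f=61

Derivation:
Step 1: declare f=68 at depth 0
Step 2: enter scope (depth=1)
Step 3: exit scope (depth=0)
Step 4: declare f=61 at depth 0
Step 5: enter scope (depth=1)
Step 6: exit scope (depth=0)
Step 7: declare b=(read f)=61 at depth 0
Visible at query point: b=61 f=61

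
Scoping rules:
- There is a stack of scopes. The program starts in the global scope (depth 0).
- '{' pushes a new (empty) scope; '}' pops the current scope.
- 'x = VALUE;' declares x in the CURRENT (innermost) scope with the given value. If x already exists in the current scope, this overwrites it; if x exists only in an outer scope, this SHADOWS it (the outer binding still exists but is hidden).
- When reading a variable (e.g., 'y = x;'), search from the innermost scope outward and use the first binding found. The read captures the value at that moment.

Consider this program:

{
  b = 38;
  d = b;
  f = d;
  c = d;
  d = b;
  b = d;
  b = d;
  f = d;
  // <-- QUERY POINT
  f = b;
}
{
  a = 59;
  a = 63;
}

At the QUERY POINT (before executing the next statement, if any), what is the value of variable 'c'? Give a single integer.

Step 1: enter scope (depth=1)
Step 2: declare b=38 at depth 1
Step 3: declare d=(read b)=38 at depth 1
Step 4: declare f=(read d)=38 at depth 1
Step 5: declare c=(read d)=38 at depth 1
Step 6: declare d=(read b)=38 at depth 1
Step 7: declare b=(read d)=38 at depth 1
Step 8: declare b=(read d)=38 at depth 1
Step 9: declare f=(read d)=38 at depth 1
Visible at query point: b=38 c=38 d=38 f=38

Answer: 38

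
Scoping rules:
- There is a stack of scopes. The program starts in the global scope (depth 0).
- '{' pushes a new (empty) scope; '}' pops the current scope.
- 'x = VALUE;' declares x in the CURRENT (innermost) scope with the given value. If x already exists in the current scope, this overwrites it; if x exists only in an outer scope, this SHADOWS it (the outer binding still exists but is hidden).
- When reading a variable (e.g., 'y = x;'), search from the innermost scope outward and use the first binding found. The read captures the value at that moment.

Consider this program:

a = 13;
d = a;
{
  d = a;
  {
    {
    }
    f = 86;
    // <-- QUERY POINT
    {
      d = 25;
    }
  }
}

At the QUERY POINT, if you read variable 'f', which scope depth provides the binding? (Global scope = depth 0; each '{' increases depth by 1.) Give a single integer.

Step 1: declare a=13 at depth 0
Step 2: declare d=(read a)=13 at depth 0
Step 3: enter scope (depth=1)
Step 4: declare d=(read a)=13 at depth 1
Step 5: enter scope (depth=2)
Step 6: enter scope (depth=3)
Step 7: exit scope (depth=2)
Step 8: declare f=86 at depth 2
Visible at query point: a=13 d=13 f=86

Answer: 2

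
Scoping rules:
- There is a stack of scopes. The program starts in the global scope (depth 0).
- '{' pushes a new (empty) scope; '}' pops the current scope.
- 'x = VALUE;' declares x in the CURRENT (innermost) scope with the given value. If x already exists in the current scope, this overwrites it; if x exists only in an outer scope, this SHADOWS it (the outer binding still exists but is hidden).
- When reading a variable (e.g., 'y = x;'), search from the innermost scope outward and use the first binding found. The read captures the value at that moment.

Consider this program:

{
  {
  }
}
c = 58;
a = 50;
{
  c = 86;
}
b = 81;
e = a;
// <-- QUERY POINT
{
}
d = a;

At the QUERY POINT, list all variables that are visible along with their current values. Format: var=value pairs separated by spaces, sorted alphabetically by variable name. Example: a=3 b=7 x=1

Step 1: enter scope (depth=1)
Step 2: enter scope (depth=2)
Step 3: exit scope (depth=1)
Step 4: exit scope (depth=0)
Step 5: declare c=58 at depth 0
Step 6: declare a=50 at depth 0
Step 7: enter scope (depth=1)
Step 8: declare c=86 at depth 1
Step 9: exit scope (depth=0)
Step 10: declare b=81 at depth 0
Step 11: declare e=(read a)=50 at depth 0
Visible at query point: a=50 b=81 c=58 e=50

Answer: a=50 b=81 c=58 e=50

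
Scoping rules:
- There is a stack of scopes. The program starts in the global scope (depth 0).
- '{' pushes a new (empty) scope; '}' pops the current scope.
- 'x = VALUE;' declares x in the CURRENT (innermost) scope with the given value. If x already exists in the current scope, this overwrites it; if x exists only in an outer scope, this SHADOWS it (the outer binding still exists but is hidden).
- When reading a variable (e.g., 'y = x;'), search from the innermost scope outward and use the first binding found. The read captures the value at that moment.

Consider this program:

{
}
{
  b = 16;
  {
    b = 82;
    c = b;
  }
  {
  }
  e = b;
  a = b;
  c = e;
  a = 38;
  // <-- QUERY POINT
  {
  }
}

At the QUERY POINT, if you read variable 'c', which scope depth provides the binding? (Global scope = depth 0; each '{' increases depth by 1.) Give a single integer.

Step 1: enter scope (depth=1)
Step 2: exit scope (depth=0)
Step 3: enter scope (depth=1)
Step 4: declare b=16 at depth 1
Step 5: enter scope (depth=2)
Step 6: declare b=82 at depth 2
Step 7: declare c=(read b)=82 at depth 2
Step 8: exit scope (depth=1)
Step 9: enter scope (depth=2)
Step 10: exit scope (depth=1)
Step 11: declare e=(read b)=16 at depth 1
Step 12: declare a=(read b)=16 at depth 1
Step 13: declare c=(read e)=16 at depth 1
Step 14: declare a=38 at depth 1
Visible at query point: a=38 b=16 c=16 e=16

Answer: 1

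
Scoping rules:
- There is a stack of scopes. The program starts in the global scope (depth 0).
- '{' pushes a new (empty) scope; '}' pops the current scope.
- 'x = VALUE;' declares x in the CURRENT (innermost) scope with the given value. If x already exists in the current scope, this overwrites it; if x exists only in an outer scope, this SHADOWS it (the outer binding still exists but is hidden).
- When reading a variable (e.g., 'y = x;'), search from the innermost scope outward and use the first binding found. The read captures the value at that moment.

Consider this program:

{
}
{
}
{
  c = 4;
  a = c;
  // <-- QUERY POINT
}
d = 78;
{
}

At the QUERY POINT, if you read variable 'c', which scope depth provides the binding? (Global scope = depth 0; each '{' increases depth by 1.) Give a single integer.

Step 1: enter scope (depth=1)
Step 2: exit scope (depth=0)
Step 3: enter scope (depth=1)
Step 4: exit scope (depth=0)
Step 5: enter scope (depth=1)
Step 6: declare c=4 at depth 1
Step 7: declare a=(read c)=4 at depth 1
Visible at query point: a=4 c=4

Answer: 1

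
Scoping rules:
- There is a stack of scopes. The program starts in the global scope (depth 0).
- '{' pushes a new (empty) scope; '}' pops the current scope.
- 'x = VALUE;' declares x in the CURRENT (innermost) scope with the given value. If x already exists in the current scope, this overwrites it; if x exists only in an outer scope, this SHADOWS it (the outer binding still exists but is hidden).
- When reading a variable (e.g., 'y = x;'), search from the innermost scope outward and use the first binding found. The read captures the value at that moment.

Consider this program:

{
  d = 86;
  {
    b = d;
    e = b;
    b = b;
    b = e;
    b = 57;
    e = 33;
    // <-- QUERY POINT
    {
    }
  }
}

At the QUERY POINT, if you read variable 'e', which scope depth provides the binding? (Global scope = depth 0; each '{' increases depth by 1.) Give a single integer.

Step 1: enter scope (depth=1)
Step 2: declare d=86 at depth 1
Step 3: enter scope (depth=2)
Step 4: declare b=(read d)=86 at depth 2
Step 5: declare e=(read b)=86 at depth 2
Step 6: declare b=(read b)=86 at depth 2
Step 7: declare b=(read e)=86 at depth 2
Step 8: declare b=57 at depth 2
Step 9: declare e=33 at depth 2
Visible at query point: b=57 d=86 e=33

Answer: 2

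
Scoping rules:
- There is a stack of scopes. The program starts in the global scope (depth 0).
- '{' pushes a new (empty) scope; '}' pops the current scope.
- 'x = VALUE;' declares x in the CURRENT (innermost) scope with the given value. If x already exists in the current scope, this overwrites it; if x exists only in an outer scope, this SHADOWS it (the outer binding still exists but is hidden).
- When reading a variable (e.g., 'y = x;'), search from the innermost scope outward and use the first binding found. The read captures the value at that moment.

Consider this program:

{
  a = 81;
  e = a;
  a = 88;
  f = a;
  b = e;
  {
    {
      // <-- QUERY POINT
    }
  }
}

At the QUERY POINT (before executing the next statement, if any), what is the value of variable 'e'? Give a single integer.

Step 1: enter scope (depth=1)
Step 2: declare a=81 at depth 1
Step 3: declare e=(read a)=81 at depth 1
Step 4: declare a=88 at depth 1
Step 5: declare f=(read a)=88 at depth 1
Step 6: declare b=(read e)=81 at depth 1
Step 7: enter scope (depth=2)
Step 8: enter scope (depth=3)
Visible at query point: a=88 b=81 e=81 f=88

Answer: 81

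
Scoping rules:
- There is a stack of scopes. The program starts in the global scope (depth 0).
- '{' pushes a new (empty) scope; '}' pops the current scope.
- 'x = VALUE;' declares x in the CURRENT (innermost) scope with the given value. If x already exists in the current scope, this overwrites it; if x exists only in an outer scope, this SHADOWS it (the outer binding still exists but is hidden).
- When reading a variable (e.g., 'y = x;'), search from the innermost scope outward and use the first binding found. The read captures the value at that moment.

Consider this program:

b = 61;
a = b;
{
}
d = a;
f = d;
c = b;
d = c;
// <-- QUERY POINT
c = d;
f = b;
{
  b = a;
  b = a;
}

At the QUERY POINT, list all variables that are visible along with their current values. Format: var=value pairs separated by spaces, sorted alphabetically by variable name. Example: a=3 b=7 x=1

Step 1: declare b=61 at depth 0
Step 2: declare a=(read b)=61 at depth 0
Step 3: enter scope (depth=1)
Step 4: exit scope (depth=0)
Step 5: declare d=(read a)=61 at depth 0
Step 6: declare f=(read d)=61 at depth 0
Step 7: declare c=(read b)=61 at depth 0
Step 8: declare d=(read c)=61 at depth 0
Visible at query point: a=61 b=61 c=61 d=61 f=61

Answer: a=61 b=61 c=61 d=61 f=61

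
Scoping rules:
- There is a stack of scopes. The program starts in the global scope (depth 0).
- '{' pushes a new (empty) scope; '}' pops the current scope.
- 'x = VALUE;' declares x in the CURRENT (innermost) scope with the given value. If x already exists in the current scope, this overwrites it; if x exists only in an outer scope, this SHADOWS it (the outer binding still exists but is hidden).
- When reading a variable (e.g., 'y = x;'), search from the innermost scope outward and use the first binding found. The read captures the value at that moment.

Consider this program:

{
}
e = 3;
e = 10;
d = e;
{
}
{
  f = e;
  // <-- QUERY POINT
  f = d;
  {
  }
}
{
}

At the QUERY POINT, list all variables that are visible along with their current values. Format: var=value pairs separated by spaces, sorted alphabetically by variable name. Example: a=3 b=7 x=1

Step 1: enter scope (depth=1)
Step 2: exit scope (depth=0)
Step 3: declare e=3 at depth 0
Step 4: declare e=10 at depth 0
Step 5: declare d=(read e)=10 at depth 0
Step 6: enter scope (depth=1)
Step 7: exit scope (depth=0)
Step 8: enter scope (depth=1)
Step 9: declare f=(read e)=10 at depth 1
Visible at query point: d=10 e=10 f=10

Answer: d=10 e=10 f=10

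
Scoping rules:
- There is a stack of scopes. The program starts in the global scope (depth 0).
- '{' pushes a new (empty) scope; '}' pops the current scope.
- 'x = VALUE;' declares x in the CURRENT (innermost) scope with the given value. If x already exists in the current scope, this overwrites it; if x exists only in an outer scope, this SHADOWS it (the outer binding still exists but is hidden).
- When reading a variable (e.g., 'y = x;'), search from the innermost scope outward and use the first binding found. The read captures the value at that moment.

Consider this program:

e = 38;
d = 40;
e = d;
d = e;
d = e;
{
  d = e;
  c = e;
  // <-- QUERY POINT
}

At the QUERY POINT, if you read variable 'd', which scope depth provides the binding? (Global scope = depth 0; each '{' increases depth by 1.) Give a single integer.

Answer: 1

Derivation:
Step 1: declare e=38 at depth 0
Step 2: declare d=40 at depth 0
Step 3: declare e=(read d)=40 at depth 0
Step 4: declare d=(read e)=40 at depth 0
Step 5: declare d=(read e)=40 at depth 0
Step 6: enter scope (depth=1)
Step 7: declare d=(read e)=40 at depth 1
Step 8: declare c=(read e)=40 at depth 1
Visible at query point: c=40 d=40 e=40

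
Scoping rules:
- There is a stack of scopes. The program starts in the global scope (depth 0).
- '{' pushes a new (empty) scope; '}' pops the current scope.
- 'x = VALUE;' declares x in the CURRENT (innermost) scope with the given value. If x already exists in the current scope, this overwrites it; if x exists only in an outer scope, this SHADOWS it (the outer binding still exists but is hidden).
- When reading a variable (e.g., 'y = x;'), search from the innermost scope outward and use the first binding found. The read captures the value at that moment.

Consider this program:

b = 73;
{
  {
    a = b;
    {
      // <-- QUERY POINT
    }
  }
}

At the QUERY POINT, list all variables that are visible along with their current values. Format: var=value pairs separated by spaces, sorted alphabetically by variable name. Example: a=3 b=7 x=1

Step 1: declare b=73 at depth 0
Step 2: enter scope (depth=1)
Step 3: enter scope (depth=2)
Step 4: declare a=(read b)=73 at depth 2
Step 5: enter scope (depth=3)
Visible at query point: a=73 b=73

Answer: a=73 b=73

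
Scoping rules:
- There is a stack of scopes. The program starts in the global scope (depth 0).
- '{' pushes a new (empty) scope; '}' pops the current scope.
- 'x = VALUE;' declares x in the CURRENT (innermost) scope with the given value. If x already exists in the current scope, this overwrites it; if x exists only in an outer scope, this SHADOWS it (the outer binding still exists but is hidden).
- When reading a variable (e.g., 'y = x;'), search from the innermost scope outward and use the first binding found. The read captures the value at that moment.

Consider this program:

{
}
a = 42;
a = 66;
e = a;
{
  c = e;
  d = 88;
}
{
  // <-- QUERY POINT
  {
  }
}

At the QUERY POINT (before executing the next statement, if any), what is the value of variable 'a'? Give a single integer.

Step 1: enter scope (depth=1)
Step 2: exit scope (depth=0)
Step 3: declare a=42 at depth 0
Step 4: declare a=66 at depth 0
Step 5: declare e=(read a)=66 at depth 0
Step 6: enter scope (depth=1)
Step 7: declare c=(read e)=66 at depth 1
Step 8: declare d=88 at depth 1
Step 9: exit scope (depth=0)
Step 10: enter scope (depth=1)
Visible at query point: a=66 e=66

Answer: 66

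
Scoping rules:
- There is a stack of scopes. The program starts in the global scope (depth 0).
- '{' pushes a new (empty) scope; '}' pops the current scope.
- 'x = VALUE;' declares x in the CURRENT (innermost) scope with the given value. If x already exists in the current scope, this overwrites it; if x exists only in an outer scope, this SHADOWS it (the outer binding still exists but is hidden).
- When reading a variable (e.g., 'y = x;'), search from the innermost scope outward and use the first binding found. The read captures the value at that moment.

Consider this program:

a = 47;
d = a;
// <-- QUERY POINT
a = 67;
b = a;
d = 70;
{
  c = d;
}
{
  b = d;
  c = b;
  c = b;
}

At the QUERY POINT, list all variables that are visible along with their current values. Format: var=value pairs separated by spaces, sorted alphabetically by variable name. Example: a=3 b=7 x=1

Step 1: declare a=47 at depth 0
Step 2: declare d=(read a)=47 at depth 0
Visible at query point: a=47 d=47

Answer: a=47 d=47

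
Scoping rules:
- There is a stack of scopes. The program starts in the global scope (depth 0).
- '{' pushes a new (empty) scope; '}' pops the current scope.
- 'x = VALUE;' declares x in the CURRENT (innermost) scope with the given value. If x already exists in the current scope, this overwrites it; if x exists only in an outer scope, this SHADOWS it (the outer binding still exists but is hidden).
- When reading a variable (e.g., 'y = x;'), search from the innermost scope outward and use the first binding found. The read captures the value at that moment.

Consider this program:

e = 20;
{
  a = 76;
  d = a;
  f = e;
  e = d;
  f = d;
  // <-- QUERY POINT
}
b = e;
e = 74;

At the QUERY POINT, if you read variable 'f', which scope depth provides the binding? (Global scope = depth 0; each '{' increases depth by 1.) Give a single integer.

Answer: 1

Derivation:
Step 1: declare e=20 at depth 0
Step 2: enter scope (depth=1)
Step 3: declare a=76 at depth 1
Step 4: declare d=(read a)=76 at depth 1
Step 5: declare f=(read e)=20 at depth 1
Step 6: declare e=(read d)=76 at depth 1
Step 7: declare f=(read d)=76 at depth 1
Visible at query point: a=76 d=76 e=76 f=76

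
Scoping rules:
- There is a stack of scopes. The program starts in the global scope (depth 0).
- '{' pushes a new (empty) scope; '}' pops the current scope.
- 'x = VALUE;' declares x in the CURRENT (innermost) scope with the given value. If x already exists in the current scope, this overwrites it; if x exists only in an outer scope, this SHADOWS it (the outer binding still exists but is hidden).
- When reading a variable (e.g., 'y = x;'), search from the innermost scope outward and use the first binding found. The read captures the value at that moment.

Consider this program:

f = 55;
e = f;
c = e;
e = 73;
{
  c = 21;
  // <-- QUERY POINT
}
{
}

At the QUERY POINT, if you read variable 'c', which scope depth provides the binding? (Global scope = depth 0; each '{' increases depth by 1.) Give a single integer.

Step 1: declare f=55 at depth 0
Step 2: declare e=(read f)=55 at depth 0
Step 3: declare c=(read e)=55 at depth 0
Step 4: declare e=73 at depth 0
Step 5: enter scope (depth=1)
Step 6: declare c=21 at depth 1
Visible at query point: c=21 e=73 f=55

Answer: 1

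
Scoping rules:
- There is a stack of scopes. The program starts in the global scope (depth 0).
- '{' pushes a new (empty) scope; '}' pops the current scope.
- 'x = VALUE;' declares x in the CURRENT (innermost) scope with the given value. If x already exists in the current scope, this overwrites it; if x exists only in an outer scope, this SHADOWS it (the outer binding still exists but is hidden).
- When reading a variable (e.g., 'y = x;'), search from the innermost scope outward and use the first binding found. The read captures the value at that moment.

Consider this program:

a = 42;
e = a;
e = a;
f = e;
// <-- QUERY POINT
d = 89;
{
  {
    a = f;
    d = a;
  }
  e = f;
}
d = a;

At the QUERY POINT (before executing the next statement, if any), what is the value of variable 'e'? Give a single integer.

Answer: 42

Derivation:
Step 1: declare a=42 at depth 0
Step 2: declare e=(read a)=42 at depth 0
Step 3: declare e=(read a)=42 at depth 0
Step 4: declare f=(read e)=42 at depth 0
Visible at query point: a=42 e=42 f=42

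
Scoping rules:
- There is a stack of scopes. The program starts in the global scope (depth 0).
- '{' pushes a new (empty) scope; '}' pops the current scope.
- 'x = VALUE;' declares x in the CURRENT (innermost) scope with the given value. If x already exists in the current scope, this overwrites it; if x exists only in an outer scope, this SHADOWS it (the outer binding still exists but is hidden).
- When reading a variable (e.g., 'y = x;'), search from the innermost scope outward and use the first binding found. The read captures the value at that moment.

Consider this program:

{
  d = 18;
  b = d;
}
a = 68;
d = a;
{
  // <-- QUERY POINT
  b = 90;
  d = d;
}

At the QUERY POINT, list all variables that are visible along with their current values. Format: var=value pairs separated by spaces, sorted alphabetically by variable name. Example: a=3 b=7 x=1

Answer: a=68 d=68

Derivation:
Step 1: enter scope (depth=1)
Step 2: declare d=18 at depth 1
Step 3: declare b=(read d)=18 at depth 1
Step 4: exit scope (depth=0)
Step 5: declare a=68 at depth 0
Step 6: declare d=(read a)=68 at depth 0
Step 7: enter scope (depth=1)
Visible at query point: a=68 d=68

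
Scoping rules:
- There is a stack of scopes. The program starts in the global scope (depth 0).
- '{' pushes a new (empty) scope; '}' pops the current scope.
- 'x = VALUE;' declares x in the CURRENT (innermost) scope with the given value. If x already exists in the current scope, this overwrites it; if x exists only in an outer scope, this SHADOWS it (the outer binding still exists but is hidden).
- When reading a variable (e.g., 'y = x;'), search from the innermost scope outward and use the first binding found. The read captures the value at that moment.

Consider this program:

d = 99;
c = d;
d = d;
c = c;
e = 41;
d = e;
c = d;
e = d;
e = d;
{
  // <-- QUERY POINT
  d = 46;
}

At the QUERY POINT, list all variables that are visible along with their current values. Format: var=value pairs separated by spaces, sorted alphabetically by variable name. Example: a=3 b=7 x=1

Step 1: declare d=99 at depth 0
Step 2: declare c=(read d)=99 at depth 0
Step 3: declare d=(read d)=99 at depth 0
Step 4: declare c=(read c)=99 at depth 0
Step 5: declare e=41 at depth 0
Step 6: declare d=(read e)=41 at depth 0
Step 7: declare c=(read d)=41 at depth 0
Step 8: declare e=(read d)=41 at depth 0
Step 9: declare e=(read d)=41 at depth 0
Step 10: enter scope (depth=1)
Visible at query point: c=41 d=41 e=41

Answer: c=41 d=41 e=41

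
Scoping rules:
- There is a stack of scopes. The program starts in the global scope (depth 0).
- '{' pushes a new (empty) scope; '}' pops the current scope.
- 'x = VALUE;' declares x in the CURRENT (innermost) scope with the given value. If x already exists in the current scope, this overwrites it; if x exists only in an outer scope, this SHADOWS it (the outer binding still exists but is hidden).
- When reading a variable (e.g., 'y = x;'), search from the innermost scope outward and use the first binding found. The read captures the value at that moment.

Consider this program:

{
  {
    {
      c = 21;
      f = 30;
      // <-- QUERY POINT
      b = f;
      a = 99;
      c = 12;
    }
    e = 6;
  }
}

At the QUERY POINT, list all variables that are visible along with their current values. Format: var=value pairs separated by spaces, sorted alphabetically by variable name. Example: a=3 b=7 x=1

Answer: c=21 f=30

Derivation:
Step 1: enter scope (depth=1)
Step 2: enter scope (depth=2)
Step 3: enter scope (depth=3)
Step 4: declare c=21 at depth 3
Step 5: declare f=30 at depth 3
Visible at query point: c=21 f=30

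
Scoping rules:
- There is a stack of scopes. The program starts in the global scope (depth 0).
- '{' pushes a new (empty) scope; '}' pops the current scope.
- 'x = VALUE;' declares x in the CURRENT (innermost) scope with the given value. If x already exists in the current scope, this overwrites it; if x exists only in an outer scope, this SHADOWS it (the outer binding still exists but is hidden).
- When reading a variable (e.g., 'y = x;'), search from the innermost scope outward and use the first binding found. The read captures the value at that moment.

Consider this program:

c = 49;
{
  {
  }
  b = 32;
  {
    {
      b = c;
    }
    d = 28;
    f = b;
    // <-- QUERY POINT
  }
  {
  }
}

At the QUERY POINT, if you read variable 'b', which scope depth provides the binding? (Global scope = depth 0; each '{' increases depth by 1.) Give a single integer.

Step 1: declare c=49 at depth 0
Step 2: enter scope (depth=1)
Step 3: enter scope (depth=2)
Step 4: exit scope (depth=1)
Step 5: declare b=32 at depth 1
Step 6: enter scope (depth=2)
Step 7: enter scope (depth=3)
Step 8: declare b=(read c)=49 at depth 3
Step 9: exit scope (depth=2)
Step 10: declare d=28 at depth 2
Step 11: declare f=(read b)=32 at depth 2
Visible at query point: b=32 c=49 d=28 f=32

Answer: 1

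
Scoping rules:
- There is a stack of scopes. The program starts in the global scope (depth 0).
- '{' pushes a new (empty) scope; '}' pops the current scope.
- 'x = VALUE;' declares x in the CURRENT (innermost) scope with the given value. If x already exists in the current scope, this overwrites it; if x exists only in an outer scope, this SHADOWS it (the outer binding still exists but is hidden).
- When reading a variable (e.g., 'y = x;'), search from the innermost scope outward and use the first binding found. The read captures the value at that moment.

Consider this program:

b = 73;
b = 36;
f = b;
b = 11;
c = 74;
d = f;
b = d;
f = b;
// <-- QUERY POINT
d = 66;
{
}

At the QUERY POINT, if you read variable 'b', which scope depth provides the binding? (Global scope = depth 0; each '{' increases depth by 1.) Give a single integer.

Step 1: declare b=73 at depth 0
Step 2: declare b=36 at depth 0
Step 3: declare f=(read b)=36 at depth 0
Step 4: declare b=11 at depth 0
Step 5: declare c=74 at depth 0
Step 6: declare d=(read f)=36 at depth 0
Step 7: declare b=(read d)=36 at depth 0
Step 8: declare f=(read b)=36 at depth 0
Visible at query point: b=36 c=74 d=36 f=36

Answer: 0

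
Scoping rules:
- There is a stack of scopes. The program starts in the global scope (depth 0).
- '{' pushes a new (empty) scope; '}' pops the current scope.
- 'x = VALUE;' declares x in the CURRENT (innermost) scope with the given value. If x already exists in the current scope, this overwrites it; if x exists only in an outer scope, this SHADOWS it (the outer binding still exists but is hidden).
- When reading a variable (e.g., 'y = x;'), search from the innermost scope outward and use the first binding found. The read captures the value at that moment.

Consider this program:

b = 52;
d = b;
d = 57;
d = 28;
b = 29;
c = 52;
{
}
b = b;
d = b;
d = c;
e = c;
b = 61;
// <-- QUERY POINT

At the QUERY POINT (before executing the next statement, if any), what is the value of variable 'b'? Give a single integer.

Answer: 61

Derivation:
Step 1: declare b=52 at depth 0
Step 2: declare d=(read b)=52 at depth 0
Step 3: declare d=57 at depth 0
Step 4: declare d=28 at depth 0
Step 5: declare b=29 at depth 0
Step 6: declare c=52 at depth 0
Step 7: enter scope (depth=1)
Step 8: exit scope (depth=0)
Step 9: declare b=(read b)=29 at depth 0
Step 10: declare d=(read b)=29 at depth 0
Step 11: declare d=(read c)=52 at depth 0
Step 12: declare e=(read c)=52 at depth 0
Step 13: declare b=61 at depth 0
Visible at query point: b=61 c=52 d=52 e=52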